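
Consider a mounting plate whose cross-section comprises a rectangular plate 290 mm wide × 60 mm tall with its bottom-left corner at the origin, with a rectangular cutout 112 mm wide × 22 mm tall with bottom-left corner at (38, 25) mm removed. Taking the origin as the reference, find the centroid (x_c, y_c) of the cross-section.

plate: A = 290 × 60 = 17400.00, centroid at (145.00, 30.00).
hole: A = −(112 × 22) = -2464.00, centroid at (94.00, 36.00).
ΣA = 14936.00 mm²
ΣAx_c = (17400.00)(145.00) + (-2464.00)(94.00) = 2291384.00 mm³
ΣAy_c = (17400.00)(30.00) + (-2464.00)(36.00) = 433296.00 mm³
x_c = 2291384.00 / 14936.00 = 153.41 mm
y_c = 433296.00 / 14936.00 = 29.01 mm

x_c = 153.41 mm, y_c = 29.01 mm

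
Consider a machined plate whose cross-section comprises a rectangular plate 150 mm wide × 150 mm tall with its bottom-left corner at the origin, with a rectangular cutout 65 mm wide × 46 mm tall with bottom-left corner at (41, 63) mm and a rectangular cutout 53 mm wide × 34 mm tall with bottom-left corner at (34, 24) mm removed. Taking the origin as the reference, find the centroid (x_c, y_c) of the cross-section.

Part | A | x̄ᵢ | ȳᵢ | A·x̄ᵢ | A·ȳᵢ
plate | 22500.00 | 75.00 | 75.00 | 1687500.00 | 1687500.00
hole 1 | -2990.00 | 73.50 | 86.00 | -219765.00 | -257140.00
hole 2 | -1802.00 | 60.50 | 41.00 | -109021.00 | -73882.00
Σ | 17708.00 |  |  | 1358714.00 | 1356478.00
x_c = 1358714.00 / 17708.00 = 76.73 mm
y_c = 1356478.00 / 17708.00 = 76.60 mm

x_c = 76.73 mm, y_c = 76.60 mm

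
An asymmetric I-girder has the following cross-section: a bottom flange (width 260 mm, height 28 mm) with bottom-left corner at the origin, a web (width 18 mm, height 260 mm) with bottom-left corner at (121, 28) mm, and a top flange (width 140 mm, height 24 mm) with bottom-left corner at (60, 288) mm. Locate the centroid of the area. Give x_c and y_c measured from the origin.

x_c = 130.00 mm, y_c = 120.72 mm

Part | A | x̄ᵢ | ȳᵢ | A·x̄ᵢ | A·ȳᵢ
bottom flange | 7280.00 | 130.00 | 14.00 | 946400.00 | 101920.00
web | 4680.00 | 130.00 | 158.00 | 608400.00 | 739440.00
top flange | 3360.00 | 130.00 | 300.00 | 436800.00 | 1008000.00
Σ | 15320.00 |  |  | 1991600.00 | 1849360.00
x_c = 1991600.00 / 15320.00 = 130.00 mm
y_c = 1849360.00 / 15320.00 = 120.72 mm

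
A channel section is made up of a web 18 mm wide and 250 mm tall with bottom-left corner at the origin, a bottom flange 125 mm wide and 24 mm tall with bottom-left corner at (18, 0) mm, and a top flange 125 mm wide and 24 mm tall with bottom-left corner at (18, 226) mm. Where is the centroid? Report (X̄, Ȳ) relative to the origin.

X̄ = 49.86 mm, Ȳ = 125.00 mm

web: A = 18 × 250 = 4500.00, centroid at (9.00, 125.00).
bottom flange: A = 125 × 24 = 3000.00, centroid at (80.50, 12.00).
top flange: A = 125 × 24 = 3000.00, centroid at (80.50, 238.00).
ΣA = 10500.00 mm², ΣAX̄ = 523500.00 mm³, ΣAȲ = 1312500.00 mm³.
X̄ = 523500.00/10500.00 = 49.86 mm; Ȳ = 1312500.00/10500.00 = 125.00 mm.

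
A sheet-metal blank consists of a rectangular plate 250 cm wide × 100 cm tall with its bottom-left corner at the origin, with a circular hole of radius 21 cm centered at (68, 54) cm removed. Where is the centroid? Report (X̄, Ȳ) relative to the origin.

X̄ = 128.34 cm, Ȳ = 49.77 cm

plate: A = 250 × 100 = 25000.00, centroid at (125.00, 50.00).
hole: A = −π·21² = -1385.44, centroid at (68.00, 54.00).
ΣA = 23614.56 cm²
ΣAX̄ = (25000.00)(125.00) + (-1385.44)(68.00) = 3030789.92 cm³
ΣAȲ = (25000.00)(50.00) + (-1385.44)(54.00) = 1175186.11 cm³
X̄ = 3030789.92 / 23614.56 = 128.34 cm
Ȳ = 1175186.11 / 23614.56 = 49.77 cm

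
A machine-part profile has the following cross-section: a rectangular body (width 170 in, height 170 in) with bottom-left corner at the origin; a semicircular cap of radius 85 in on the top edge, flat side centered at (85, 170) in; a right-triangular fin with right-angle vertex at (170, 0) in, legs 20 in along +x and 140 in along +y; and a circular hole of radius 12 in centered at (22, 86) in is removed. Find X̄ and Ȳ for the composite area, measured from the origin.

rectangular body: A = 170 × 170 = 28900.00, centroid at (85.00, 85.00).
semicircular top: A = ½π·85² = 11349.00, centroid at (85.00, 206.08).
triangular fin: A = ½·20·140 = 1400.00, centroid at (176.67, 46.67).
hole: A = −π·12² = -452.39, centroid at (22.00, 86.00).
ΣA = 41196.61 in²
ΣAX̄ = (28900.00)(85.00) + (11349.00)(85.00) + (1400.00)(176.67) + (-452.39)(22.00) = 3658546.06 in³
ΣAȲ = (28900.00)(85.00) + (11349.00)(206.08) + (1400.00)(46.67) + (-452.39)(86.00) = 4821675.10 in³
X̄ = 3658546.06 / 41196.61 = 88.81 in
Ȳ = 4821675.10 / 41196.61 = 117.04 in

X̄ = 88.81 in, Ȳ = 117.04 in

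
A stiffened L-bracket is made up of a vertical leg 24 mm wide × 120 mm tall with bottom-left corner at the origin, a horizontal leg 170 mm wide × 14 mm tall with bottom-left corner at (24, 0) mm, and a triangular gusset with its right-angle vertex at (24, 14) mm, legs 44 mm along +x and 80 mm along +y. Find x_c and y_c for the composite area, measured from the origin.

x_c = 51.57 mm, y_c = 37.18 mm

vertical leg: A = 24 × 120 = 2880.00, centroid at (12.00, 60.00).
horizontal leg: A = 170 × 14 = 2380.00, centroid at (109.00, 7.00).
gusset: A = ½·44·80 = 1760.00, centroid at (38.67, 40.67).
ΣA = 7020.00 mm²
ΣAx_c = (2880.00)(12.00) + (2380.00)(109.00) + (1760.00)(38.67) = 362033.33 mm³
ΣAy_c = (2880.00)(60.00) + (2380.00)(7.00) + (1760.00)(40.67) = 261033.33 mm³
x_c = 362033.33 / 7020.00 = 51.57 mm
y_c = 261033.33 / 7020.00 = 37.18 mm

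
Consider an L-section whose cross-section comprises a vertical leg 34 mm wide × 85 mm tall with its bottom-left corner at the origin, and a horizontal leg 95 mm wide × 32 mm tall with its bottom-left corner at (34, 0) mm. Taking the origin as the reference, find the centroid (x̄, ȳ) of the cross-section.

Part | A | x̄ᵢ | ȳᵢ | A·x̄ᵢ | A·ȳᵢ
vertical leg | 2890.00 | 17.00 | 42.50 | 49130.00 | 122825.00
horizontal leg | 3040.00 | 81.50 | 16.00 | 247760.00 | 48640.00
Σ | 5930.00 |  |  | 296890.00 | 171465.00
x̄ = 296890.00 / 5930.00 = 50.07 mm
ȳ = 171465.00 / 5930.00 = 28.91 mm

x̄ = 50.07 mm, ȳ = 28.91 mm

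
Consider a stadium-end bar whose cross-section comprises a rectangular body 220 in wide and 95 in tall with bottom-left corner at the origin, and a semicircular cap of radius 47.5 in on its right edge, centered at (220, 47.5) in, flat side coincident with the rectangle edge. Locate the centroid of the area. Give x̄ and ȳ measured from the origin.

x̄ = 128.87 in, ȳ = 47.50 in

Part | A | x̄ᵢ | ȳᵢ | A·x̄ᵢ | A·ȳᵢ
rectangular body | 20900.00 | 110.00 | 47.50 | 2299000.00 | 992750.00
semicircular end | 3544.11 | 240.16 | 47.50 | 851151.94 | 168345.19
Σ | 24444.11 |  |  | 3150151.94 | 1161095.19
x̄ = 3150151.94 / 24444.11 = 128.87 in
ȳ = 1161095.19 / 24444.11 = 47.50 in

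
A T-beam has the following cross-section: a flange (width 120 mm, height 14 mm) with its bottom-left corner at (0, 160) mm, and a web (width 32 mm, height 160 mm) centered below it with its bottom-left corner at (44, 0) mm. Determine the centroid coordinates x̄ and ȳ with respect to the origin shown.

x̄ = 60.00 mm, ȳ = 101.49 mm

web: A = 32 × 160 = 5120.00, centroid at (60.00, 80.00).
flange: A = 120 × 14 = 1680.00, centroid at (60.00, 167.00).
ΣA = 6800.00 mm², ΣAx̄ = 408000.00 mm³, ΣAȳ = 690160.00 mm³.
x̄ = 408000.00/6800.00 = 60.00 mm; ȳ = 690160.00/6800.00 = 101.49 mm.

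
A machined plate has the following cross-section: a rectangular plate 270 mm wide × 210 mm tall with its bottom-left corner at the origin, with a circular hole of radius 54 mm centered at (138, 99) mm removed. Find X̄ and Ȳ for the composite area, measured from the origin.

Part | A | x̄ᵢ | ȳᵢ | A·x̄ᵢ | A·ȳᵢ
plate | 56700.00 | 135.00 | 105.00 | 7654500.00 | 5953500.00
hole | -9160.88 | 138.00 | 99.00 | -1264202.02 | -906927.53
Σ | 47539.12 |  |  | 6390297.98 | 5046572.47
X̄ = 6390297.98 / 47539.12 = 134.42 mm
Ȳ = 5046572.47 / 47539.12 = 106.16 mm

X̄ = 134.42 mm, Ȳ = 106.16 mm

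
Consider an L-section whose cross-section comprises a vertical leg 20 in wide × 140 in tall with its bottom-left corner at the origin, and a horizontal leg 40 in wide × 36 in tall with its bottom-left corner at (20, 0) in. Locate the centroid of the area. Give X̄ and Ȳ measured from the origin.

X̄ = 20.19 in, Ȳ = 52.34 in

Part | A | x̄ᵢ | ȳᵢ | A·x̄ᵢ | A·ȳᵢ
vertical leg | 2800.00 | 10.00 | 70.00 | 28000.00 | 196000.00
horizontal leg | 1440.00 | 40.00 | 18.00 | 57600.00 | 25920.00
Σ | 4240.00 |  |  | 85600.00 | 221920.00
X̄ = 85600.00 / 4240.00 = 20.19 in
Ȳ = 221920.00 / 4240.00 = 52.34 in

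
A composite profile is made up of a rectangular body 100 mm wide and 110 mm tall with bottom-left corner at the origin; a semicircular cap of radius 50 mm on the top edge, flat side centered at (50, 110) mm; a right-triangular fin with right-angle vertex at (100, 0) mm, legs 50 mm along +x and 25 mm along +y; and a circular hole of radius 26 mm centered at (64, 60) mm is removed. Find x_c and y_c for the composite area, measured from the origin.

Part | A | x̄ᵢ | ȳᵢ | A·x̄ᵢ | A·ȳᵢ
rectangular body | 11000.00 | 50.00 | 55.00 | 550000.00 | 605000.00
semicircular top | 3926.99 | 50.00 | 131.22 | 196349.54 | 515302.32
triangular fin | 625.00 | 116.67 | 8.33 | 72916.67 | 5208.33
hole | -2123.72 | 64.00 | 60.00 | -135917.86 | -127423.00
Σ | 13428.27 |  |  | 683348.34 | 998087.66
x_c = 683348.34 / 13428.27 = 50.89 mm
y_c = 998087.66 / 13428.27 = 74.33 mm

x_c = 50.89 mm, y_c = 74.33 mm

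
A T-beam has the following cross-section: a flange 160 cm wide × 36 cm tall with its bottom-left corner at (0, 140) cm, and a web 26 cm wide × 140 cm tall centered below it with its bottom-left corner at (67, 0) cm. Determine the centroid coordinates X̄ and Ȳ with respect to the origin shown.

Part | A | x̄ᵢ | ȳᵢ | A·x̄ᵢ | A·ȳᵢ
web | 3640.00 | 80.00 | 70.00 | 291200.00 | 254800.00
flange | 5760.00 | 80.00 | 158.00 | 460800.00 | 910080.00
Σ | 9400.00 |  |  | 752000.00 | 1164880.00
X̄ = 752000.00 / 9400.00 = 80.00 cm
Ȳ = 1164880.00 / 9400.00 = 123.92 cm

X̄ = 80.00 cm, Ȳ = 123.92 cm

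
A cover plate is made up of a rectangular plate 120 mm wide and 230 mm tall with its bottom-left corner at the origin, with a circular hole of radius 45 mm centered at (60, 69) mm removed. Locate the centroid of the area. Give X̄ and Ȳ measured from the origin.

plate: A = 120 × 230 = 27600.00, centroid at (60.00, 115.00).
hole: A = −π·45² = -6361.73, centroid at (60.00, 69.00).
ΣA = 21238.27 mm², ΣAX̄ = 1274296.49 mm³, ΣAȲ = 2735040.97 mm³.
X̄ = 1274296.49/21238.27 = 60.00 mm; Ȳ = 2735040.97/21238.27 = 128.78 mm.

X̄ = 60.00 mm, Ȳ = 128.78 mm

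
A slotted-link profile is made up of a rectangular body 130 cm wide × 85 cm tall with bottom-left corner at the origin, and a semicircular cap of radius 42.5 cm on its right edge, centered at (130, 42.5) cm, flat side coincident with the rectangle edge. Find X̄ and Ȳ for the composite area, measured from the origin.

X̄ = 81.97 cm, Ȳ = 42.50 cm

rectangular body: A = 130 × 85 = 11050.00, centroid at (65.00, 42.50).
semicircular end: A = ½π·42.5² = 2837.25, centroid at (148.04, 42.50).
ΣA = 13887.25 cm²
ΣAX̄ = (11050.00)(65.00) + (2837.25)(148.04) = 1138269.70 cm³
ΣAȲ = (11050.00)(42.50) + (2837.25)(42.50) = 590208.16 cm³
X̄ = 1138269.70 / 13887.25 = 81.97 cm
Ȳ = 590208.16 / 13887.25 = 42.50 cm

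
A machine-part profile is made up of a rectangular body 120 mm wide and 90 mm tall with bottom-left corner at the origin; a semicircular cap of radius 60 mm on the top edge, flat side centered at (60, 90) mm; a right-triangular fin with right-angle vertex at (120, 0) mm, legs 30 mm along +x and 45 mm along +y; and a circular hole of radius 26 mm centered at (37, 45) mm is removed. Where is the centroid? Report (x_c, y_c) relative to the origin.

Part | A | x̄ᵢ | ȳᵢ | A·x̄ᵢ | A·ȳᵢ
rectangular body | 10800.00 | 60.00 | 45.00 | 648000.00 | 486000.00
semicircular top | 5654.87 | 60.00 | 115.46 | 339292.01 | 652938.01
triangular fin | 675.00 | 130.00 | 15.00 | 87750.00 | 10125.00
hole | -2123.72 | 37.00 | 45.00 | -78577.52 | -95567.25
Σ | 15006.15 |  |  | 996464.49 | 1053495.76
x_c = 996464.49 / 15006.15 = 66.40 mm
y_c = 1053495.76 / 15006.15 = 70.20 mm

x_c = 66.40 mm, y_c = 70.20 mm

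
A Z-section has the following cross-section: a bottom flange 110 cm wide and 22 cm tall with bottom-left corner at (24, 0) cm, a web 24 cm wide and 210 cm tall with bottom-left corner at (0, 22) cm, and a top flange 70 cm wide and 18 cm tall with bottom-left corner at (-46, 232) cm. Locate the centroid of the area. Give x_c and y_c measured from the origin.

bottom flange: A = 110 × 22 = 2420.00, centroid at (79.00, 11.00).
web: A = 24 × 210 = 5040.00, centroid at (12.00, 127.00).
top flange: A = 70 × 18 = 1260.00, centroid at (-11.00, 241.00).
ΣA = 8720.00 cm², ΣAx_c = 237800.00 cm³, ΣAy_c = 970360.00 cm³.
x_c = 237800.00/8720.00 = 27.27 cm; y_c = 970360.00/8720.00 = 111.28 cm.

x_c = 27.27 cm, y_c = 111.28 cm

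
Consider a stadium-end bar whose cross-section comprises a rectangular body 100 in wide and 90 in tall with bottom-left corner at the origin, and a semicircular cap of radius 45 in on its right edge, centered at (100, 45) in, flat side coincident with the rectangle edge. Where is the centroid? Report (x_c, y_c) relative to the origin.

x_c = 68.04 in, y_c = 45.00 in

Part | A | x̄ᵢ | ȳᵢ | A·x̄ᵢ | A·ȳᵢ
rectangular body | 9000.00 | 50.00 | 45.00 | 450000.00 | 405000.00
semicircular end | 3180.86 | 119.10 | 45.00 | 378836.26 | 143138.82
Σ | 12180.86 |  |  | 828836.26 | 548138.82
x_c = 828836.26 / 12180.86 = 68.04 in
y_c = 548138.82 / 12180.86 = 45.00 in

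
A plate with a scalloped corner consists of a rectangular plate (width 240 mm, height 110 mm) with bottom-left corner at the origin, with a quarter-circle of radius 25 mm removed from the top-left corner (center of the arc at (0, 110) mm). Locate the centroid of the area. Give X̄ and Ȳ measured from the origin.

Part | A | x̄ᵢ | ȳᵢ | A·x̄ᵢ | A·ȳᵢ
plate | 26400.00 | 120.00 | 55.00 | 3168000.00 | 1452000.00
removed quarter-circle | -490.87 | 10.61 | 99.39 | -5208.33 | -48787.79
Σ | 25909.13 |  |  | 3162791.67 | 1403212.21
X̄ = 3162791.67 / 25909.13 = 122.07 mm
Ȳ = 1403212.21 / 25909.13 = 54.16 mm

X̄ = 122.07 mm, Ȳ = 54.16 mm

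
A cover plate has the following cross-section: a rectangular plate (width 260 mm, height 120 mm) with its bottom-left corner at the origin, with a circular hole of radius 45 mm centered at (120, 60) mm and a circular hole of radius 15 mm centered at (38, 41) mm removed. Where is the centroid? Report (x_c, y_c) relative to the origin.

plate: A = 260 × 120 = 31200.00, centroid at (130.00, 60.00).
hole 1: A = −π·45² = -6361.73, centroid at (120.00, 60.00).
hole 2: A = −π·15² = -706.86, centroid at (38.00, 41.00).
ΣA = 24131.42 mm²
ΣAx_c = (31200.00)(130.00) + (-6361.73)(120.00) + (-706.86)(38.00) = 3265732.37 mm³
ΣAy_c = (31200.00)(60.00) + (-6361.73)(60.00) + (-706.86)(41.00) = 1461315.30 mm³
x_c = 3265732.37 / 24131.42 = 135.33 mm
y_c = 1461315.30 / 24131.42 = 60.56 mm

x_c = 135.33 mm, y_c = 60.56 mm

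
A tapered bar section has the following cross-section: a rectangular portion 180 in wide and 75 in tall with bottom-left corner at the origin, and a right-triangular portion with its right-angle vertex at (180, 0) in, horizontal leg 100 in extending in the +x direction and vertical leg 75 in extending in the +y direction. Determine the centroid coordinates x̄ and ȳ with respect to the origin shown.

x̄ = 116.81 in, ȳ = 34.78 in

rectangular portion: A = 180 × 75 = 13500.00, centroid at (90.00, 37.50).
triangular portion: A = ½·100·75 = 3750.00, centroid at (213.33, 25.00).
ΣA = 17250.00 in²
ΣAx̄ = (13500.00)(90.00) + (3750.00)(213.33) = 2015000.00 in³
ΣAȳ = (13500.00)(37.50) + (3750.00)(25.00) = 600000.00 in³
x̄ = 2015000.00 / 17250.00 = 116.81 in
ȳ = 600000.00 / 17250.00 = 34.78 in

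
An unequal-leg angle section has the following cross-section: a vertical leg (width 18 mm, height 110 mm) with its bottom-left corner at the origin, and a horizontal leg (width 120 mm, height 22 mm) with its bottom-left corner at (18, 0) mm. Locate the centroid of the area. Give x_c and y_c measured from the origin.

Part | A | x̄ᵢ | ȳᵢ | A·x̄ᵢ | A·ȳᵢ
vertical leg | 1980.00 | 9.00 | 55.00 | 17820.00 | 108900.00
horizontal leg | 2640.00 | 78.00 | 11.00 | 205920.00 | 29040.00
Σ | 4620.00 |  |  | 223740.00 | 137940.00
x_c = 223740.00 / 4620.00 = 48.43 mm
y_c = 137940.00 / 4620.00 = 29.86 mm

x_c = 48.43 mm, y_c = 29.86 mm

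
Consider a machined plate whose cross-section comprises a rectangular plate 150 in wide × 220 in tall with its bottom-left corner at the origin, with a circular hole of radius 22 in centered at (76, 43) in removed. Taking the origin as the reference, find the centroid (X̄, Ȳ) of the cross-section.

plate: A = 150 × 220 = 33000.00, centroid at (75.00, 110.00).
hole: A = −π·22² = -1520.53, centroid at (76.00, 43.00).
ΣA = 31479.47 in², ΣAX̄ = 2359439.66 in³, ΣAȲ = 3564617.17 in³.
X̄ = 2359439.66/31479.47 = 74.95 in; Ȳ = 3564617.17/31479.47 = 113.24 in.

X̄ = 74.95 in, Ȳ = 113.24 in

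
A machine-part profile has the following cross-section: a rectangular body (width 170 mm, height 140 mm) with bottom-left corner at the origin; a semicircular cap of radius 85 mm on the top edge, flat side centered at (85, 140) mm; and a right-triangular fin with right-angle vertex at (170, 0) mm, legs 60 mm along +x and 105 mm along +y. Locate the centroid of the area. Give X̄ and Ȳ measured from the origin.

X̄ = 93.64 mm, Ȳ = 98.55 mm

rectangular body: A = 170 × 140 = 23800.00, centroid at (85.00, 70.00).
semicircular top: A = ½π·85² = 11349.00, centroid at (85.00, 176.08).
triangular fin: A = ½·60·105 = 3150.00, centroid at (190.00, 35.00).
ΣA = 38299.00 mm²
ΣAX̄ = (23800.00)(85.00) + (11349.00)(85.00) + (3150.00)(190.00) = 3586165.29 mm³
ΣAȲ = (23800.00)(70.00) + (11349.00)(176.08) + (3150.00)(35.00) = 3774527.15 mm³
X̄ = 3586165.29 / 38299.00 = 93.64 mm
Ȳ = 3774527.15 / 38299.00 = 98.55 mm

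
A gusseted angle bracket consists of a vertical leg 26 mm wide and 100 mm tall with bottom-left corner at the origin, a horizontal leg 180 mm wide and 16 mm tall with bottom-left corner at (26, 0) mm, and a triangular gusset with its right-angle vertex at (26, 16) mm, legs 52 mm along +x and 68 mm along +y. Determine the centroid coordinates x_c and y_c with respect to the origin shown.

x_c = 61.33 mm, y_c = 30.55 mm

Part | A | x̄ᵢ | ȳᵢ | A·x̄ᵢ | A·ȳᵢ
vertical leg | 2600.00 | 13.00 | 50.00 | 33800.00 | 130000.00
horizontal leg | 2880.00 | 116.00 | 8.00 | 334080.00 | 23040.00
gusset | 1768.00 | 43.33 | 38.67 | 76613.33 | 68362.67
Σ | 7248.00 |  |  | 444493.33 | 221402.67
x_c = 444493.33 / 7248.00 = 61.33 mm
y_c = 221402.67 / 7248.00 = 30.55 mm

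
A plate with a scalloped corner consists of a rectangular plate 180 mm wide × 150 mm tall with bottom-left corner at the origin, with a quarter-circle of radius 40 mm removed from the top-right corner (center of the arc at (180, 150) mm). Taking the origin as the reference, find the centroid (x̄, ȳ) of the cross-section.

x̄ = 86.44 mm, ȳ = 72.17 mm

plate: A = 180 × 150 = 27000.00, centroid at (90.00, 75.00).
removed quarter-circle: A = −¼π·40² = -1256.64, centroid at (163.02, 133.02).
ΣA = 25743.36 mm², ΣAx̄ = 2225138.66 mm³, ΣAȳ = 1857837.77 mm³.
x̄ = 2225138.66/25743.36 = 86.44 mm; ȳ = 1857837.77/25743.36 = 72.17 mm.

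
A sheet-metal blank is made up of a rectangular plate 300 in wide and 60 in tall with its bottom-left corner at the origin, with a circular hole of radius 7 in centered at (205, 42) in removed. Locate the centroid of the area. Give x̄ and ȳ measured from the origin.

Part | A | x̄ᵢ | ȳᵢ | A·x̄ᵢ | A·ȳᵢ
plate | 18000.00 | 150.00 | 30.00 | 2700000.00 | 540000.00
hole | -153.94 | 205.00 | 42.00 | -31557.30 | -6465.40
Σ | 17846.06 |  |  | 2668442.70 | 533534.60
x̄ = 2668442.70 / 17846.06 = 149.53 in
ȳ = 533534.60 / 17846.06 = 29.90 in

x̄ = 149.53 in, ȳ = 29.90 in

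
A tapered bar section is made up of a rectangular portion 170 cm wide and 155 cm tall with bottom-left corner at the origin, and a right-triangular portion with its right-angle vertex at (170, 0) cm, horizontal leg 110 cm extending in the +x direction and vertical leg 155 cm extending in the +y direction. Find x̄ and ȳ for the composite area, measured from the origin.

rectangular portion: A = 170 × 155 = 26350.00, centroid at (85.00, 77.50).
triangular portion: A = ½·110·155 = 8525.00, centroid at (206.67, 51.67).
ΣA = 34875.00 cm²
ΣAx̄ = (26350.00)(85.00) + (8525.00)(206.67) = 4001583.33 cm³
ΣAȳ = (26350.00)(77.50) + (8525.00)(51.67) = 2482583.33 cm³
x̄ = 4001583.33 / 34875.00 = 114.74 cm
ȳ = 2482583.33 / 34875.00 = 71.19 cm

x̄ = 114.74 cm, ȳ = 71.19 cm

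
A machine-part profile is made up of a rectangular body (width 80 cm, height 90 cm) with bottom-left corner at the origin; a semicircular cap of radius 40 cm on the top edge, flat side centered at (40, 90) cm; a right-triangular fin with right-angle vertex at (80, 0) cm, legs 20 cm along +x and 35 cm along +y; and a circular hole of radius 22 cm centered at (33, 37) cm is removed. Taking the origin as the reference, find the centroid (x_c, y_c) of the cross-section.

x_c = 43.16 cm, y_c = 63.29 cm

Part | A | x̄ᵢ | ȳᵢ | A·x̄ᵢ | A·ȳᵢ
rectangular body | 7200.00 | 40.00 | 45.00 | 288000.00 | 324000.00
semicircular top | 2513.27 | 40.00 | 106.98 | 100530.96 | 268861.34
triangular fin | 350.00 | 86.67 | 11.67 | 30333.33 | 4083.33
hole | -1520.53 | 33.00 | 37.00 | -50177.52 | -56259.64
Σ | 8542.74 |  |  | 368686.78 | 540685.03
x_c = 368686.78 / 8542.74 = 43.16 cm
y_c = 540685.03 / 8542.74 = 63.29 cm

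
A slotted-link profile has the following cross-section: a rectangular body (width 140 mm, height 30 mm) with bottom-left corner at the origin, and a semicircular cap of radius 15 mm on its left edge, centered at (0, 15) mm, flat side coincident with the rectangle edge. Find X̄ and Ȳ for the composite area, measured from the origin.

X̄ = 64.07 mm, Ȳ = 15.00 mm

rectangular body: A = 140 × 30 = 4200.00, centroid at (70.00, 15.00).
semicircular end: A = ½π·15² = 353.43, centroid at (-6.37, 15.00).
ΣA = 4553.43 mm²
ΣAX̄ = (4200.00)(70.00) + (353.43)(-6.37) = 291750.00 mm³
ΣAȲ = (4200.00)(15.00) + (353.43)(15.00) = 68301.44 mm³
X̄ = 291750.00 / 4553.43 = 64.07 mm
Ȳ = 68301.44 / 4553.43 = 15.00 mm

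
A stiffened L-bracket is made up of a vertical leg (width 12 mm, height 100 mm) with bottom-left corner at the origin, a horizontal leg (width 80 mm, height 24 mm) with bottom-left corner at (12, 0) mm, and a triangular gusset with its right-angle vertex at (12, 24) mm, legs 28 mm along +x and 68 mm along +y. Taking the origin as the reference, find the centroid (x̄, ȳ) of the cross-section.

x̄ = 31.27 mm, ȳ = 31.30 mm

vertical leg: A = 12 × 100 = 1200.00, centroid at (6.00, 50.00).
horizontal leg: A = 80 × 24 = 1920.00, centroid at (52.00, 12.00).
gusset: A = ½·28·68 = 952.00, centroid at (21.33, 46.67).
ΣA = 4072.00 mm²
ΣAx̄ = (1200.00)(6.00) + (1920.00)(52.00) + (952.00)(21.33) = 127349.33 mm³
ΣAȳ = (1200.00)(50.00) + (1920.00)(12.00) + (952.00)(46.67) = 127466.67 mm³
x̄ = 127349.33 / 4072.00 = 31.27 mm
ȳ = 127466.67 / 4072.00 = 31.30 mm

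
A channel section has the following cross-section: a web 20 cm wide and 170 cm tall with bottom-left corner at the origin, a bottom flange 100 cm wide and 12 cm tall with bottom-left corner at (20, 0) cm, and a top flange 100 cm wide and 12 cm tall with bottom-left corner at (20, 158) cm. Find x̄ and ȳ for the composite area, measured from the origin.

Part | A | x̄ᵢ | ȳᵢ | A·x̄ᵢ | A·ȳᵢ
web | 3400.00 | 10.00 | 85.00 | 34000.00 | 289000.00
bottom flange | 1200.00 | 70.00 | 6.00 | 84000.00 | 7200.00
top flange | 1200.00 | 70.00 | 164.00 | 84000.00 | 196800.00
Σ | 5800.00 |  |  | 202000.00 | 493000.00
x̄ = 202000.00 / 5800.00 = 34.83 cm
ȳ = 493000.00 / 5800.00 = 85.00 cm

x̄ = 34.83 cm, ȳ = 85.00 cm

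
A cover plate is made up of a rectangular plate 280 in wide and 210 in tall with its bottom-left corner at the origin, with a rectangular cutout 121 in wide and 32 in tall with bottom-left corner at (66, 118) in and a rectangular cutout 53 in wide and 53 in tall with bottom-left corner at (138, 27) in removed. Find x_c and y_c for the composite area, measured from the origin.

plate: A = 280 × 210 = 58800.00, centroid at (140.00, 105.00).
hole 1: A = −(121 × 32) = -3872.00, centroid at (126.50, 134.00).
hole 2: A = −(53 × 53) = -2809.00, centroid at (164.50, 53.50).
ΣA = 52119.00 in²
ΣAx_c = (58800.00)(140.00) + (-3872.00)(126.50) + (-2809.00)(164.50) = 7280111.50 in³
ΣAy_c = (58800.00)(105.00) + (-3872.00)(134.00) + (-2809.00)(53.50) = 5504870.50 in³
x_c = 7280111.50 / 52119.00 = 139.68 in
y_c = 5504870.50 / 52119.00 = 105.62 in

x_c = 139.68 in, y_c = 105.62 in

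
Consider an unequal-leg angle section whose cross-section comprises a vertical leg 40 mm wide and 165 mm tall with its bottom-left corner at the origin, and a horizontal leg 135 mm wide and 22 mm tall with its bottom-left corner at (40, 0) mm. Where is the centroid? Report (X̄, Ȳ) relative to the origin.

X̄ = 47.16 mm, Ȳ = 60.31 mm

Part | A | x̄ᵢ | ȳᵢ | A·x̄ᵢ | A·ȳᵢ
vertical leg | 6600.00 | 20.00 | 82.50 | 132000.00 | 544500.00
horizontal leg | 2970.00 | 107.50 | 11.00 | 319275.00 | 32670.00
Σ | 9570.00 |  |  | 451275.00 | 577170.00
X̄ = 451275.00 / 9570.00 = 47.16 mm
Ȳ = 577170.00 / 9570.00 = 60.31 mm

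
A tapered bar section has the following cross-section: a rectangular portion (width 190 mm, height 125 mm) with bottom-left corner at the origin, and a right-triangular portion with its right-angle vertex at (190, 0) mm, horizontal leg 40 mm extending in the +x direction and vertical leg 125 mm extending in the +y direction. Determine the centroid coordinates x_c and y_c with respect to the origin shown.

rectangular portion: A = 190 × 125 = 23750.00, centroid at (95.00, 62.50).
triangular portion: A = ½·40·125 = 2500.00, centroid at (203.33, 41.67).
ΣA = 26250.00 mm²
ΣAx_c = (23750.00)(95.00) + (2500.00)(203.33) = 2764583.33 mm³
ΣAy_c = (23750.00)(62.50) + (2500.00)(41.67) = 1588541.67 mm³
x_c = 2764583.33 / 26250.00 = 105.32 mm
y_c = 1588541.67 / 26250.00 = 60.52 mm

x_c = 105.32 mm, y_c = 60.52 mm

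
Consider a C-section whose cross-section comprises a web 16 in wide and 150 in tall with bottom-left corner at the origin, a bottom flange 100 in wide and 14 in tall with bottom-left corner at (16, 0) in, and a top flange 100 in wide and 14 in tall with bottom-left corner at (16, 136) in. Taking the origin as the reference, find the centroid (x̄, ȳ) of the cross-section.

web: A = 16 × 150 = 2400.00, centroid at (8.00, 75.00).
bottom flange: A = 100 × 14 = 1400.00, centroid at (66.00, 7.00).
top flange: A = 100 × 14 = 1400.00, centroid at (66.00, 143.00).
ΣA = 5200.00 in², ΣAx̄ = 204000.00 in³, ΣAȳ = 390000.00 in³.
x̄ = 204000.00/5200.00 = 39.23 in; ȳ = 390000.00/5200.00 = 75.00 in.

x̄ = 39.23 in, ȳ = 75.00 in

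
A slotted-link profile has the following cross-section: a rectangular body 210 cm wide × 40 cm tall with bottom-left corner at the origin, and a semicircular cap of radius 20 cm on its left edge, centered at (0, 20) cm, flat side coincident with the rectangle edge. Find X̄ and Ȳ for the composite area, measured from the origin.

Part | A | x̄ᵢ | ȳᵢ | A·x̄ᵢ | A·ȳᵢ
rectangular body | 8400.00 | 105.00 | 20.00 | 882000.00 | 168000.00
semicircular end | 628.32 | -8.49 | 20.00 | -5333.33 | 12566.37
Σ | 9028.32 |  |  | 876666.67 | 180566.37
X̄ = 876666.67 / 9028.32 = 97.10 cm
Ȳ = 180566.37 / 9028.32 = 20.00 cm

X̄ = 97.10 cm, Ȳ = 20.00 cm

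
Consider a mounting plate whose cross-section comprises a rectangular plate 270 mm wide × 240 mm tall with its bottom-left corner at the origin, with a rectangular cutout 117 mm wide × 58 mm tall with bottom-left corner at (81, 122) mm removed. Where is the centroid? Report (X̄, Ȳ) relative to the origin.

plate: A = 270 × 240 = 64800.00, centroid at (135.00, 120.00).
hole: A = −(117 × 58) = -6786.00, centroid at (139.50, 151.00).
ΣA = 58014.00 mm²
ΣAX̄ = (64800.00)(135.00) + (-6786.00)(139.50) = 7801353.00 mm³
ΣAȲ = (64800.00)(120.00) + (-6786.00)(151.00) = 6751314.00 mm³
X̄ = 7801353.00 / 58014.00 = 134.47 mm
Ȳ = 6751314.00 / 58014.00 = 116.37 mm

X̄ = 134.47 mm, Ȳ = 116.37 mm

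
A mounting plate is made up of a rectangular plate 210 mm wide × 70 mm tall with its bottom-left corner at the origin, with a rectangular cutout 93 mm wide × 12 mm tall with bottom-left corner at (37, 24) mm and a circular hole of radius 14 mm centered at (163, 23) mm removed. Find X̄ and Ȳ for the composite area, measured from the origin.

plate: A = 210 × 70 = 14700.00, centroid at (105.00, 35.00).
hole 1: A = −(93 × 12) = -1116.00, centroid at (83.50, 30.00).
hole 2: A = −π·14² = -615.75, centroid at (163.00, 23.00).
ΣA = 12968.25 mm², ΣAX̄ = 1349946.40 mm³, ΣAȲ = 466857.70 mm³.
X̄ = 1349946.40/12968.25 = 104.10 mm; Ȳ = 466857.70/12968.25 = 36.00 mm.

X̄ = 104.10 mm, Ȳ = 36.00 mm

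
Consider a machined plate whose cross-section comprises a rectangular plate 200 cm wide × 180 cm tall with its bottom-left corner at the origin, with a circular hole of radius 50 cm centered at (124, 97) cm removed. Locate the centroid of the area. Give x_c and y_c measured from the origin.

plate: A = 200 × 180 = 36000.00, centroid at (100.00, 90.00).
hole: A = −π·50² = -7853.98, centroid at (124.00, 97.00).
ΣA = 28146.02 cm², ΣAx_c = 2626106.28 cm³, ΣAy_c = 2478163.78 cm³.
x_c = 2626106.28/28146.02 = 93.30 cm; y_c = 2478163.78/28146.02 = 88.05 cm.

x_c = 93.30 cm, y_c = 88.05 cm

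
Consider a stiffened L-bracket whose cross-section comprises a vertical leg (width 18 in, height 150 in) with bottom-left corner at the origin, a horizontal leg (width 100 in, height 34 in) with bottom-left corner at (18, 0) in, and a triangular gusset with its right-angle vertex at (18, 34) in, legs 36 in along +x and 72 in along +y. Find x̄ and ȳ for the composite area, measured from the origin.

x̄ = 39.80 in, ȳ = 45.36 in

Part | A | x̄ᵢ | ȳᵢ | A·x̄ᵢ | A·ȳᵢ
vertical leg | 2700.00 | 9.00 | 75.00 | 24300.00 | 202500.00
horizontal leg | 3400.00 | 68.00 | 17.00 | 231200.00 | 57800.00
gusset | 1296.00 | 30.00 | 58.00 | 38880.00 | 75168.00
Σ | 7396.00 |  |  | 294380.00 | 335468.00
x̄ = 294380.00 / 7396.00 = 39.80 in
ȳ = 335468.00 / 7396.00 = 45.36 in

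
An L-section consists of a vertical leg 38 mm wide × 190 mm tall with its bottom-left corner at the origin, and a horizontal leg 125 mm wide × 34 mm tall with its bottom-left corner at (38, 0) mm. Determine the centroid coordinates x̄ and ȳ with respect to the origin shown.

x̄ = 49.20 mm, ȳ = 66.10 mm

vertical leg: A = 38 × 190 = 7220.00, centroid at (19.00, 95.00).
horizontal leg: A = 125 × 34 = 4250.00, centroid at (100.50, 17.00).
ΣA = 11470.00 mm²
ΣAx̄ = (7220.00)(19.00) + (4250.00)(100.50) = 564305.00 mm³
ΣAȳ = (7220.00)(95.00) + (4250.00)(17.00) = 758150.00 mm³
x̄ = 564305.00 / 11470.00 = 49.20 mm
ȳ = 758150.00 / 11470.00 = 66.10 mm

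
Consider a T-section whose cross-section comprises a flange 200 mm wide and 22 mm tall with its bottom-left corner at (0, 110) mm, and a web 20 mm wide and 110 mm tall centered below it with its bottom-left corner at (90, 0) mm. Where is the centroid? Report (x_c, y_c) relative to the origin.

x_c = 100.00 mm, y_c = 99.00 mm

Part | A | x̄ᵢ | ȳᵢ | A·x̄ᵢ | A·ȳᵢ
web | 2200.00 | 100.00 | 55.00 | 220000.00 | 121000.00
flange | 4400.00 | 100.00 | 121.00 | 440000.00 | 532400.00
Σ | 6600.00 |  |  | 660000.00 | 653400.00
x_c = 660000.00 / 6600.00 = 100.00 mm
y_c = 653400.00 / 6600.00 = 99.00 mm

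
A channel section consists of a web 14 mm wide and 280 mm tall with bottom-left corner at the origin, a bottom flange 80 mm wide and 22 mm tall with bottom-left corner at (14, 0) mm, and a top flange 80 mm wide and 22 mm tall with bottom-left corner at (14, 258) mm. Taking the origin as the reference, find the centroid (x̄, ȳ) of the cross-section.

x̄ = 29.24 mm, ȳ = 140.00 mm

web: A = 14 × 280 = 3920.00, centroid at (7.00, 140.00).
bottom flange: A = 80 × 22 = 1760.00, centroid at (54.00, 11.00).
top flange: A = 80 × 22 = 1760.00, centroid at (54.00, 269.00).
ΣA = 7440.00 mm², ΣAx̄ = 217520.00 mm³, ΣAȳ = 1041600.00 mm³.
x̄ = 217520.00/7440.00 = 29.24 mm; ȳ = 1041600.00/7440.00 = 140.00 mm.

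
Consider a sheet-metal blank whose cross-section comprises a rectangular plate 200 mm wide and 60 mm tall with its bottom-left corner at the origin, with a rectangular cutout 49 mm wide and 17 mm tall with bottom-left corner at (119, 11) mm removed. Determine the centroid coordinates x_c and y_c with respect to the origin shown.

x_c = 96.76 mm, y_c = 30.78 mm

plate: A = 200 × 60 = 12000.00, centroid at (100.00, 30.00).
hole: A = −(49 × 17) = -833.00, centroid at (143.50, 19.50).
ΣA = 11167.00 mm²
ΣAx_c = (12000.00)(100.00) + (-833.00)(143.50) = 1080464.50 mm³
ΣAy_c = (12000.00)(30.00) + (-833.00)(19.50) = 343756.50 mm³
x_c = 1080464.50 / 11167.00 = 96.76 mm
y_c = 343756.50 / 11167.00 = 30.78 mm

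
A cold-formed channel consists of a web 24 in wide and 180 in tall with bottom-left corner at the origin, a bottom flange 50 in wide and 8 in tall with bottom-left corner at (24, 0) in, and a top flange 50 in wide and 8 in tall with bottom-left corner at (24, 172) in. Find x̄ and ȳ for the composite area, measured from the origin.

web: A = 24 × 180 = 4320.00, centroid at (12.00, 90.00).
bottom flange: A = 50 × 8 = 400.00, centroid at (49.00, 4.00).
top flange: A = 50 × 8 = 400.00, centroid at (49.00, 176.00).
ΣA = 5120.00 in², ΣAx̄ = 91040.00 in³, ΣAȳ = 460800.00 in³.
x̄ = 91040.00/5120.00 = 17.78 in; ȳ = 460800.00/5120.00 = 90.00 in.

x̄ = 17.78 in, ȳ = 90.00 in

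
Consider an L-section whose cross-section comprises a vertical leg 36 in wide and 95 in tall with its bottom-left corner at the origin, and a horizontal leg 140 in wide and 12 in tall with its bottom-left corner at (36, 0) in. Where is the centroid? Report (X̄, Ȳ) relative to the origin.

X̄ = 46.99 in, Ȳ = 33.83 in

vertical leg: A = 36 × 95 = 3420.00, centroid at (18.00, 47.50).
horizontal leg: A = 140 × 12 = 1680.00, centroid at (106.00, 6.00).
ΣA = 5100.00 in²
ΣAX̄ = (3420.00)(18.00) + (1680.00)(106.00) = 239640.00 in³
ΣAȲ = (3420.00)(47.50) + (1680.00)(6.00) = 172530.00 in³
X̄ = 239640.00 / 5100.00 = 46.99 in
Ȳ = 172530.00 / 5100.00 = 33.83 in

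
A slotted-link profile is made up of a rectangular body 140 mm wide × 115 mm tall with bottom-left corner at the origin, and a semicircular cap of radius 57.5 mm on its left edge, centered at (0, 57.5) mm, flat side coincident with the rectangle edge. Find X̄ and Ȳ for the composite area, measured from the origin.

rectangular body: A = 140 × 115 = 16100.00, centroid at (70.00, 57.50).
semicircular end: A = ½π·57.5² = 5193.45, centroid at (-24.40, 57.50).
ΣA = 21293.45 mm²
ΣAX̄ = (16100.00)(70.00) + (5193.45)(-24.40) = 1000260.42 mm³
ΣAȲ = (16100.00)(57.50) + (5193.45)(57.50) = 1224373.11 mm³
X̄ = 1000260.42 / 21293.45 = 46.98 mm
Ȳ = 1224373.11 / 21293.45 = 57.50 mm

X̄ = 46.98 mm, Ȳ = 57.50 mm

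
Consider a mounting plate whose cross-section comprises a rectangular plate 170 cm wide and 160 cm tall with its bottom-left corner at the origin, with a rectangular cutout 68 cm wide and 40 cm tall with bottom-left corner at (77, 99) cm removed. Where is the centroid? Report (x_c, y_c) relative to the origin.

plate: A = 170 × 160 = 27200.00, centroid at (85.00, 80.00).
hole: A = −(68 × 40) = -2720.00, centroid at (111.00, 119.00).
ΣA = 24480.00 cm²
ΣAx_c = (27200.00)(85.00) + (-2720.00)(111.00) = 2010080.00 cm³
ΣAy_c = (27200.00)(80.00) + (-2720.00)(119.00) = 1852320.00 cm³
x_c = 2010080.00 / 24480.00 = 82.11 cm
y_c = 1852320.00 / 24480.00 = 75.67 cm

x_c = 82.11 cm, y_c = 75.67 cm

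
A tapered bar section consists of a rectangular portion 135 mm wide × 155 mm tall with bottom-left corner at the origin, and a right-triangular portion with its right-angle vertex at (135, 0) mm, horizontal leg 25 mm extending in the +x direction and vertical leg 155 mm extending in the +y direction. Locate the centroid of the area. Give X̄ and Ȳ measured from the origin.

Part | A | x̄ᵢ | ȳᵢ | A·x̄ᵢ | A·ȳᵢ
rectangular portion | 20925.00 | 67.50 | 77.50 | 1412437.50 | 1621687.50
triangular portion | 1937.50 | 143.33 | 51.67 | 277708.33 | 100104.17
Σ | 22862.50 |  |  | 1690145.83 | 1721791.67
X̄ = 1690145.83 / 22862.50 = 73.93 mm
Ȳ = 1721791.67 / 22862.50 = 75.31 mm

X̄ = 73.93 mm, Ȳ = 75.31 mm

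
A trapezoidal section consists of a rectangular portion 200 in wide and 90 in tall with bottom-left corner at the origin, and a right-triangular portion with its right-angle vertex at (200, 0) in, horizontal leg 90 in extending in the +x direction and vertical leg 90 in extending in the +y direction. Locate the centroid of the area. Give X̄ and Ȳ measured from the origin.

rectangular portion: A = 200 × 90 = 18000.00, centroid at (100.00, 45.00).
triangular portion: A = ½·90·90 = 4050.00, centroid at (230.00, 30.00).
ΣA = 22050.00 in²
ΣAX̄ = (18000.00)(100.00) + (4050.00)(230.00) = 2731500.00 in³
ΣAȲ = (18000.00)(45.00) + (4050.00)(30.00) = 931500.00 in³
X̄ = 2731500.00 / 22050.00 = 123.88 in
Ȳ = 931500.00 / 22050.00 = 42.24 in

X̄ = 123.88 in, Ȳ = 42.24 in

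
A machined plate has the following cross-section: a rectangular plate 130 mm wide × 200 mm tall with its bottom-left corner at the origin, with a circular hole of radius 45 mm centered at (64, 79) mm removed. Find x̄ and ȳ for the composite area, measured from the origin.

plate: A = 130 × 200 = 26000.00, centroid at (65.00, 100.00).
hole: A = −π·45² = -6361.73, centroid at (64.00, 79.00).
ΣA = 19638.27 mm²
ΣAx̄ = (26000.00)(65.00) + (-6361.73)(64.00) = 1282849.59 mm³
ΣAȳ = (26000.00)(100.00) + (-6361.73)(79.00) = 2097423.72 mm³
x̄ = 1282849.59 / 19638.27 = 65.32 mm
ȳ = 2097423.72 / 19638.27 = 106.80 mm

x̄ = 65.32 mm, ȳ = 106.80 mm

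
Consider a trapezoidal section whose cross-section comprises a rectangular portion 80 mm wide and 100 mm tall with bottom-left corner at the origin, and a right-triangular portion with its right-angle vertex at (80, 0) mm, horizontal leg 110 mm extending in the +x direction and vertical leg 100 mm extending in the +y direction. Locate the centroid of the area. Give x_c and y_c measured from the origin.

x_c = 71.23 mm, y_c = 43.21 mm

rectangular portion: A = 80 × 100 = 8000.00, centroid at (40.00, 50.00).
triangular portion: A = ½·110·100 = 5500.00, centroid at (116.67, 33.33).
ΣA = 13500.00 mm², ΣAx_c = 961666.67 mm³, ΣAy_c = 583333.33 mm³.
x_c = 961666.67/13500.00 = 71.23 mm; y_c = 583333.33/13500.00 = 43.21 mm.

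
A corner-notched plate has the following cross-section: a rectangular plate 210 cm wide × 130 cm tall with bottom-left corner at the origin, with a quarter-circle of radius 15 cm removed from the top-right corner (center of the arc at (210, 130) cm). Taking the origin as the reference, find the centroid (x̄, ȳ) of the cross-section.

x̄ = 104.36 cm, ȳ = 64.62 cm

Part | A | x̄ᵢ | ȳᵢ | A·x̄ᵢ | A·ȳᵢ
plate | 27300.00 | 105.00 | 65.00 | 2866500.00 | 1774500.00
removed quarter-circle | -176.71 | 203.63 | 123.63 | -35985.06 | -21847.90
Σ | 27123.29 |  |  | 2830514.94 | 1752652.10
x̄ = 2830514.94 / 27123.29 = 104.36 cm
ȳ = 1752652.10 / 27123.29 = 64.62 cm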